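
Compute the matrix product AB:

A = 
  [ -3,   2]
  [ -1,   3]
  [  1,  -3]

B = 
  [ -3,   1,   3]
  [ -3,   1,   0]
A is 3×2 and B is 2×3, so AB is 3×3. Each entry is (row of A)·(column of B):
AB[1,1] = (-3)(-3) + (2)(-3) = 3
AB[1,2] = (-3)(1) + (2)(1) = -1
AB[1,3] = (-3)(3) + (2)(0) = -9
AB[2,1] = (-1)(-3) + (3)(-3) = -6
AB[2,2] = (-1)(1) + (3)(1) = 2
AB[2,3] = (-1)(3) + (3)(0) = -3
AB[3,1] = (1)(-3) + (-3)(-3) = 6
AB[3,2] = (1)(1) + (-3)(1) = -2
AB[3,3] = (1)(3) + (-3)(0) = 3

AB = 
  [  3,  -1,  -9]
  [ -6,   2,  -3]
  [  6,  -2,   3]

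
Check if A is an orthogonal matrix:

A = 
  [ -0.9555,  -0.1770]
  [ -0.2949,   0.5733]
No

AᵀA = 
  [  0.9999,   0.0001]
  [  0.0001,   0.3600]
≠ I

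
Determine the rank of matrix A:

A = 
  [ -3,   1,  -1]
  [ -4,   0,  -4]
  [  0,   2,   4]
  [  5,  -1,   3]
rank(A) = 2

Row reduce:
R2 → R2 - (4/3)·R1
R4 → R4 + (5/3)·R1
R3 → R3 + (3/2)·R2
R4 → R4 + (1/2)·R2
REF = 
  [  -3,    1,   -1]
  [   0, -4/3, -8/3]
  [   0,    0,    0]
  [   0,    0,    0]
Pivot columns: 1, 2 → 2 pivots.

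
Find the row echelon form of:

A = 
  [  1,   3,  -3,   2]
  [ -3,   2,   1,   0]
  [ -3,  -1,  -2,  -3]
Row operations:
R2 → R2 + (3)·R1
R3 → R3 + (3)·R1
R3 → R3 - (8/11)·R2

Resulting echelon form:
REF = 
  [     1,      3,     -3,      2]
  [     0,     11,     -8,      6]
  [     0,      0, -57/11, -15/11]

Rank = 3 (number of non-zero pivot rows).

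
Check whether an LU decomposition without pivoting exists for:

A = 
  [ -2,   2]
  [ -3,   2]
Yes.
A[1,1] = -2 ≠ 0, so Gaussian elimination proceeds without a row swap: multiplier ℓ₂₁ = (-3)/(-2) = 3/2, and U[2,2] = 2 - (3/2)(2) = -1.
L = 
  [  1,   0]
  [3/2,   1]
U = 
  [ -2,   2]
  [  0,  -1]
Check row 2 of LU: [(3/2)(-2), (3/2)(2) + (-1)] = [-3, 2] = row 2 of A ✓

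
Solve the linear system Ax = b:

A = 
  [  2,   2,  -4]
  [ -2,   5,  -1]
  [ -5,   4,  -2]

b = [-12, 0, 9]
Row reduce the augmented matrix [A|b]:
R2 → R2 + (1)·R1
R3 → R3 + (5/2)·R1
R3 → R3 - (9/7)·R2
REF = 
  [    2,     2,    -4,   -12]
  [    0,     7,    -5,   -12]
  [    0,     0, -39/7, -39/7]

Back-substitution:
x₃ = (-39/7) / (-39/7) = 1
x₂ = (-12 - (-5)(1)) / 7 = -1
x₁ = (-12 - (2)(-1) - (-4)(1)) / 2 = -3

x = [-3, -1, 1]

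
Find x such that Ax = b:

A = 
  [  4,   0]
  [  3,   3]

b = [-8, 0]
x = [-2, 2]

Row reduce the augmented matrix [A|b]:
R2 → R2 - (3/4)·R1
REF = 
  [  4,   0,  -8]
  [  0,   3,   6]

Back-substitution:
x₂ = 6 / 3 = 2
x₁ = (-8 - (0)(2)) / 4 = -2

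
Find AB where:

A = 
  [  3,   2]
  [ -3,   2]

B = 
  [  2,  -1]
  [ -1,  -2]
A is 2×2 and B is 2×2, so AB is 2×2. Each entry is (row of A)·(column of B):
AB[1,1] = (3)(2) + (2)(-1) = 4
AB[1,2] = (3)(-1) + (2)(-2) = -7
AB[2,1] = (-3)(2) + (2)(-1) = -8
AB[2,2] = (-3)(-1) + (2)(-2) = -1

AB = 
  [  4,  -7]
  [ -8,  -1]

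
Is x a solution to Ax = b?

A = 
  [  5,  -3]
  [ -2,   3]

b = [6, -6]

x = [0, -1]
No

Ax = [3, -3] ≠ b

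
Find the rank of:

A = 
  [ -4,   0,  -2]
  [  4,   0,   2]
Row reduce:
R2 → R2 + (1)·R1
REF = 
  [ -4,   0,  -2]
  [  0,   0,   0]
Pivot columns: 1 → 1 pivot.

rank(A) = 1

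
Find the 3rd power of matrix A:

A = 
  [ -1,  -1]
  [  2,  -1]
A² = A·A:
A²[1,1] = (-1)(-1) + (-1)(2) = -1
A²[1,2] = (-1)(-1) + (-1)(-1) = 2
A²[2,1] = (2)(-1) + (-1)(2) = -4
A²[2,2] = (2)(-1) + (-1)(-1) = -1
A² = 
  [ -1,   2]
  [ -4,  -1]

A^3 = A^2·A:
A^3[1,1] = (-1)(-1) + (2)(2) = 5
A^3[1,2] = (-1)(-1) + (2)(-1) = -1
A^3[2,1] = (-4)(-1) + (-1)(2) = 2
A^3[2,2] = (-4)(-1) + (-1)(-1) = 5
A^3 = 
  [  5,  -1]
  [  2,   5]

Therefore
A^3 = 
  [  5,  -1]
  [  2,   5]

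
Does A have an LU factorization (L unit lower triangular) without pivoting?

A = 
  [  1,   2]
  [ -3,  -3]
Yes.
A[1,1] = 1 ≠ 0, so Gaussian elimination proceeds without a row swap: multiplier ℓ₂₁ = (-3)/(1) = -3, and U[2,2] = -3 - (-3)(2) = 3.
L = 
  [  1,   0]
  [ -3,   1]
U = 
  [  1,   2]
  [  0,   3]
Check row 2 of LU: [(-3)(1), (-3)(2) + 3] = [-3, -3] = row 2 of A ✓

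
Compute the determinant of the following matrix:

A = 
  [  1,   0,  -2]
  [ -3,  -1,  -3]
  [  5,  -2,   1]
Cofactor expansion along row 1:
det(A) = (1)·((-1)(1) - (-3)(-2)) - (0)·((-3)(1) - (-3)(5)) + (-2)·((-3)(-2) - (-1)(5))
  = (1)(-7) - (0)(12) + (-2)(11)
  = -29

det(A) = -29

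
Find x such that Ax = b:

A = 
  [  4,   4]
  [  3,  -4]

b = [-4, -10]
Row reduce the augmented matrix [A|b]:
R2 → R2 - (3/4)·R1
REF = 
  [  4,   4,  -4]
  [  0,  -7,  -7]

Back-substitution:
x₂ = (-7) / (-7) = 1
x₁ = (-4 - (4)(1)) / 4 = -2

x = [-2, 1]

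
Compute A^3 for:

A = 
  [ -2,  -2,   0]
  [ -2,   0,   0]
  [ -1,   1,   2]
A^3 = 
  [-24, -16,   0]
  [-16,  -8,   0]
  [ -8,   8,   8]

A² = A·A:
A²[1,1] = (-2)(-2) + (-2)(-2) + (0)(-1) = 8
A²[1,2] = (-2)(-2) + (-2)(0) + (0)(1) = 4
A²[1,3] = (-2)(0) + (-2)(0) + (0)(2) = 0
A²[2,1] = (-2)(-2) + (0)(-2) + (0)(-1) = 4
A²[2,2] = (-2)(-2) + (0)(0) + (0)(1) = 4
A²[2,3] = (-2)(0) + (0)(0) + (0)(2) = 0
A²[3,1] = (-1)(-2) + (1)(-2) + (2)(-1) = -2
A²[3,2] = (-1)(-2) + (1)(0) + (2)(1) = 4
A²[3,3] = (-1)(0) + (1)(0) + (2)(2) = 4
A² = 
  [  8,   4,   0]
  [  4,   4,   0]
  [ -2,   4,   4]

A^3 = A^2·A:
A^3[1,1] = (8)(-2) + (4)(-2) + (0)(-1) = -24
A^3[1,2] = (8)(-2) + (4)(0) + (0)(1) = -16
A^3[1,3] = (8)(0) + (4)(0) + (0)(2) = 0
A^3[2,1] = (4)(-2) + (4)(-2) + (0)(-1) = -16
A^3[2,2] = (4)(-2) + (4)(0) + (0)(1) = -8
A^3[2,3] = (4)(0) + (4)(0) + (0)(2) = 0
A^3[3,1] = (-2)(-2) + (4)(-2) + (4)(-1) = -8
A^3[3,2] = (-2)(-2) + (4)(0) + (4)(1) = 8
A^3[3,3] = (-2)(0) + (4)(0) + (4)(2) = 8
A^3 = 
  [-24, -16,   0]
  [-16,  -8,   0]
  [ -8,   8,   8]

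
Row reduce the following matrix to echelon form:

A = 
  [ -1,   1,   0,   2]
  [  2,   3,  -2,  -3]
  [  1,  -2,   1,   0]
Row operations:
R2 → R2 + (2)·R1
R3 → R3 + (1)·R1
R3 → R3 + (1/5)·R2

Resulting echelon form:
REF = 
  [  -1,    1,    0,    2]
  [   0,    5,   -2,    1]
  [   0,    0,  3/5, 11/5]

Rank = 3 (number of non-zero pivot rows).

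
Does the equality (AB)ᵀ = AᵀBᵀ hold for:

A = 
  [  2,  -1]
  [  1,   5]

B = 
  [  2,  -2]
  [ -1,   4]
No

(AB)ᵀ = 
  [  5,  -3]
  [ -8,  18]

AᵀBᵀ = 
  [  2,   2]
  [-12,  21]

The two matrices differ, so (AB)ᵀ ≠ AᵀBᵀ in general. The correct identity is (AB)ᵀ = BᵀAᵀ.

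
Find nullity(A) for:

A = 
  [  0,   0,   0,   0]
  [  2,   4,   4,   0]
nullity(A) = 3

Row reduce:
Swap R1 ↔ R2
REF = 
  [  2,   4,   4,   0]
  [  0,   0,   0,   0]
Pivot columns: 1 → 1 pivot.
rank(A) = 1, so nullity(A) = 4 - 1 = 3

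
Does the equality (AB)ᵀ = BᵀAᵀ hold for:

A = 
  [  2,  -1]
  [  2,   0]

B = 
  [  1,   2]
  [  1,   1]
Yes

(AB)ᵀ = 
  [  1,   2]
  [  3,   4]

BᵀAᵀ = 
  [  1,   2]
  [  3,   4]

Both sides are equal — this is the standard identity (AB)ᵀ = BᵀAᵀ, which holds for all A, B.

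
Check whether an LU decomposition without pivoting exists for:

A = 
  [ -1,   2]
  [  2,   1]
Yes.
A[1,1] = -1 ≠ 0, so Gaussian elimination proceeds without a row swap: multiplier ℓ₂₁ = (2)/(-1) = -2, and U[2,2] = 1 - (-2)(2) = 5.
L = 
  [  1,   0]
  [ -2,   1]
U = 
  [ -1,   2]
  [  0,   5]
Check row 2 of LU: [(-2)(-1), (-2)(2) + 5] = [2, 1] = row 2 of A ✓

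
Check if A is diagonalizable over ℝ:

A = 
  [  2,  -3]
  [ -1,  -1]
Yes

tr(A) = 1, det(A) = -5
Characteristic polynomial: λ² - tr(A)λ + det(A) = λ² - λ - 5
λ² - λ - 5 = 0  ⇒  λ = (1 ± √((-1)² - 4·(-5)))/2 = (1 ± √(21))/2
  = (1 + √21)/2,  (1 - √21)/2
Eigenvalues: (1 + √21)/2, (1 - √21)/2  (≈ 2.791, -1.791)
The two irrational eigenvalues are distinct (simple), so each has alg. mult. = geom. mult. = 1.
Sum of geometric multiplicities equals n, so A has n independent eigenvectors.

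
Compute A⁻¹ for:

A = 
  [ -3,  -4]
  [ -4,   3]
det(A) = (-3)(3) - (-4)(-4) = -25
For a 2×2 matrix, A⁻¹ = (1/det(A)) · [[d, -b], [-c, a]]
    = (-1/25) · [[3, 4], [4, -3]]

A⁻¹ = 
  [-3/25, -4/25]
  [-4/25,  3/25]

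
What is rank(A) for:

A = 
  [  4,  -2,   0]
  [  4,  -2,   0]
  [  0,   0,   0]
Row reduce:
R2 → R2 - (1)·R1
REF = 
  [  4,  -2,   0]
  [  0,   0,   0]
  [  0,   0,   0]
Pivot columns: 1 → 1 pivot.

rank(A) = 1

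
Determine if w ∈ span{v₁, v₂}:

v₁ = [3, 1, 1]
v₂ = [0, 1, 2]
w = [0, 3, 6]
Yes

Form the augmented matrix and row-reduce:
[v₁|v₂|w] = 
  [  3,   0,   0]
  [  1,   1,   3]
  [  1,   2,   6]
R2 → R2 - (1/3)·R1
R3 → R3 - (1/3)·R1
R3 → R3 - (2)·R2
REF = 
  [  3,   0,   0]
  [  0,   1,   3]
  [  0,   0,   0]

No row of the form [0 0 | nonzero], so the system is consistent. Back-substitution gives c₁ = 0, c₂ = 3: w = (0)·v₁ + (3)·v₂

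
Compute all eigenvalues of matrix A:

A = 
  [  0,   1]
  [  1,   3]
tr(A) = 3, det(A) = -1
Characteristic polynomial: λ² - tr(A)λ + det(A) = λ² - 3λ - 1
λ² - 3λ - 1 = 0  ⇒  λ = (3 ± √((-3)² - 4·(-1)))/2 = (3 ± √(13))/2
  = (3 + √13)/2,  (3 - √13)/2

λ = (3 + √13)/2, (3 - √13)/2  (≈ 3.303, -0.3028)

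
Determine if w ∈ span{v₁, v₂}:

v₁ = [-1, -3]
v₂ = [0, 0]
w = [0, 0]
Yes

Form the augmented matrix and row-reduce:
[v₁|v₂|w] = 
  [ -1,   0,   0]
  [ -3,   0,   0]
R2 → R2 - (3)·R1
REF = 
  [ -1,   0,   0]
  [  0,   0,   0]

No row of the form [0 0 | nonzero], so the system is consistent. Back-substitution gives c₁ = 0, c₂ = 0: w = (0)·v₁ + (0)·v₂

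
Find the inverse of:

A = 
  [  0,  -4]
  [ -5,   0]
det(A) = (0)(0) - (-4)(-5) = -20
For a 2×2 matrix, A⁻¹ = (1/det(A)) · [[d, -b], [-c, a]]
    = (-1/20) · [[0, 4], [5, 0]]

A⁻¹ = 
  [   0, -1/5]
  [-1/4,    0]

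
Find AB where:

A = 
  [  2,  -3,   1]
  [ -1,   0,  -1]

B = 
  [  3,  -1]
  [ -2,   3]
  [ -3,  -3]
AB = 
  [  9, -14]
  [  0,   4]

A is 2×3 and B is 3×2, so AB is 2×2. Each entry is (row of A)·(column of B):
AB[1,1] = (2)(3) + (-3)(-2) + (1)(-3) = 9
AB[1,2] = (2)(-1) + (-3)(3) + (1)(-3) = -14
AB[2,1] = (-1)(3) + (0)(-2) + (-1)(-3) = 0
AB[2,2] = (-1)(-1) + (0)(3) + (-1)(-3) = 4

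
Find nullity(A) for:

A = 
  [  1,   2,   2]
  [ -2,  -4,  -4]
nullity(A) = 2

Row reduce:
R2 → R2 + (2)·R1
REF = 
  [  1,   2,   2]
  [  0,   0,   0]
Pivot columns: 1 → 1 pivot.
rank(A) = 1, so nullity(A) = 3 - 1 = 2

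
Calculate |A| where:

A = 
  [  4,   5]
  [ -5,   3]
37

For a 2×2 matrix, det = ad - bc = (4)(3) - (5)(-5) = 37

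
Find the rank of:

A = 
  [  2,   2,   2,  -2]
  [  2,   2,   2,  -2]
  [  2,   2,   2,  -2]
rank(A) = 1

Row reduce:
R2 → R2 - (1)·R1
R3 → R3 - (1)·R1
REF = 
  [  2,   2,   2,  -2]
  [  0,   0,   0,   0]
  [  0,   0,   0,   0]
Pivot columns: 1 → 1 pivot.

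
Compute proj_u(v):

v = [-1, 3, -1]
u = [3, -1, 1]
proj_u(v) = [-21/11, 7/11, -7/11]

v·u = (-1)(3) + (3)(-1) + (-1)(1) = -7
u·u = (3)² + (-1)² + (1)² = 11
proj_u(v) = (v·u / u·u) × u = (-7/11) × u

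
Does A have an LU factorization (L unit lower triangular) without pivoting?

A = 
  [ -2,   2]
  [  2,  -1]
Yes.
A[1,1] = -2 ≠ 0, so Gaussian elimination proceeds without a row swap: multiplier ℓ₂₁ = (2)/(-2) = -1, and U[2,2] = -1 - (-1)(2) = 1.
L = 
  [  1,   0]
  [ -1,   1]
U = 
  [ -2,   2]
  [  0,   1]
Check row 2 of LU: [(-1)(-2), (-1)(2) + 1] = [2, -1] = row 2 of A ✓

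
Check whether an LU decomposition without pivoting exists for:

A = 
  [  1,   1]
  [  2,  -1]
Yes.
A[1,1] = 1 ≠ 0, so Gaussian elimination proceeds without a row swap: multiplier ℓ₂₁ = (2)/(1) = 2, and U[2,2] = -1 - (2)(1) = -3.
L = 
  [  1,   0]
  [  2,   1]
U = 
  [  1,   1]
  [  0,  -3]
Check row 2 of LU: [(2)(1), (2)(1) + (-3)] = [2, -1] = row 2 of A ✓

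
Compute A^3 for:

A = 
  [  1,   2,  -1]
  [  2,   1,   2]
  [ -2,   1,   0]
A² = A·A:
A²[1,1] = (1)(1) + (2)(2) + (-1)(-2) = 7
A²[1,2] = (1)(2) + (2)(1) + (-1)(1) = 3
A²[1,3] = (1)(-1) + (2)(2) + (-1)(0) = 3
A²[2,1] = (2)(1) + (1)(2) + (2)(-2) = 0
A²[2,2] = (2)(2) + (1)(1) + (2)(1) = 7
A²[2,3] = (2)(-1) + (1)(2) + (2)(0) = 0
A²[3,1] = (-2)(1) + (1)(2) + (0)(-2) = 0
A²[3,2] = (-2)(2) + (1)(1) + (0)(1) = -3
A²[3,3] = (-2)(-1) + (1)(2) + (0)(0) = 4
A² = 
  [  7,   3,   3]
  [  0,   7,   0]
  [  0,  -3,   4]

A^3 = A^2·A:
A^3[1,1] = (7)(1) + (3)(2) + (3)(-2) = 7
A^3[1,2] = (7)(2) + (3)(1) + (3)(1) = 20
A^3[1,3] = (7)(-1) + (3)(2) + (3)(0) = -1
A^3[2,1] = (0)(1) + (7)(2) + (0)(-2) = 14
A^3[2,2] = (0)(2) + (7)(1) + (0)(1) = 7
A^3[2,3] = (0)(-1) + (7)(2) + (0)(0) = 14
A^3[3,1] = (0)(1) + (-3)(2) + (4)(-2) = -14
A^3[3,2] = (0)(2) + (-3)(1) + (4)(1) = 1
A^3[3,3] = (0)(-1) + (-3)(2) + (4)(0) = -6
A^3 = 
  [  7,  20,  -1]
  [ 14,   7,  14]
  [-14,   1,  -6]

Therefore
A^3 = 
  [  7,  20,  -1]
  [ 14,   7,  14]
  [-14,   1,  -6]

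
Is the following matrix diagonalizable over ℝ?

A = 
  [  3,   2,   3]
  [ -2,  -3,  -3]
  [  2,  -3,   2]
Yes

Characteristic polynomial: det(λI - A) = λ³ - 2λ² - 20λ + 13
By the rational root theorem any rational root is an integer dividing 13; none of those is a root, so p(λ) has no rational roots and hence (being an irreducible cubic) no repeated roots.
Discriminant of the cubic: Δ = 38813
Δ > 0 ⇒ three distinct real eigenvalues: λ ≈ -3.93, 0.6233, 5.307
Three distinct real eigenvalues, so A has 3 independent eigenvectors.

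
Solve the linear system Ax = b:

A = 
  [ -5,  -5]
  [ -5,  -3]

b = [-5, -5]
x = [1, 0]

Row reduce the augmented matrix [A|b]:
R2 → R2 - (1)·R1
REF = 
  [ -5,  -5,  -5]
  [  0,   2,   0]

Back-substitution:
x₂ = 0 / 2 = 0
x₁ = (-5 - (-5)(0)) / (-5) = 1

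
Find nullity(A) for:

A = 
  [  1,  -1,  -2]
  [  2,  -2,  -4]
nullity(A) = 2

Row reduce:
R2 → R2 - (2)·R1
REF = 
  [  1,  -1,  -2]
  [  0,   0,   0]
Pivot columns: 1 → 1 pivot.
rank(A) = 1, so nullity(A) = 3 - 1 = 2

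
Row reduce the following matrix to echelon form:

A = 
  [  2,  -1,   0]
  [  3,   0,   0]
Row operations:
R2 → R2 - (3/2)·R1

Resulting echelon form:
REF = 
  [  2,  -1,   0]
  [  0, 3/2,   0]

Rank = 2 (number of non-zero pivot rows).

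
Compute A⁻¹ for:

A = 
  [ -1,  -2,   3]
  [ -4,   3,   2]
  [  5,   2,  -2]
det(A) = (-1)·((3)(-2) - (2)(2)) - (-2)·((-4)(-2) - (2)(5)) + (3)·((-4)(2) - (3)(5))
  = (-1)(-10) - (-2)(-2) + (3)(-23)
  = -63
det(A) = -63 ≠ 0, so A is invertible.

Cofactors Cᵢⱼ = (-1)ⁱ⁺ʲ·Mᵢⱼ:
C = 
  [-10,   2, -23]
  [  2, -13,  -8]
  [-13, -10, -11]

adj(A) = Cᵀ:
adj(A) = 
  [-10,   2, -13]
  [  2, -13, -10]
  [-23,  -8, -11]

A⁻¹ = (-1/63) · adj(A):
A⁻¹ = 
  [10/63, -2/63, 13/63]
  [-2/63, 13/63, 10/63]
  [23/63,  8/63, 11/63]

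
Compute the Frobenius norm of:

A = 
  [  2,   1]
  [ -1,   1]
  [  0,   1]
||A||_F = 2.828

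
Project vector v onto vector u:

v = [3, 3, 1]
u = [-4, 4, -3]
v·u = (3)(-4) + (3)(4) + (1)(-3) = -3
u·u = (-4)² + (4)² + (-3)² = 41
proj_u(v) = (v·u / u·u) × u = (-3/41) × u

proj_u(v) = [12/41, -12/41, 9/41]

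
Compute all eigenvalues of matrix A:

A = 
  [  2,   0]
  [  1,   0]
tr(A) = 2, det(A) = 0
Characteristic polynomial: λ² - tr(A)λ + det(A) = λ² - 2λ
λ² - 2λ = λ(λ - 2)

λ = 2, 0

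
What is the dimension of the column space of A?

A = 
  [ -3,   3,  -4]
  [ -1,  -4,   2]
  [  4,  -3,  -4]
dim(Col(A)) = 3

Row reduce:
R2 → R2 - (1/3)·R1
R3 → R3 + (4/3)·R1
R3 → R3 + (1/5)·R2
REF = 
  [   -3,     3,    -4]
  [    0,    -5,  10/3]
  [    0,     0, -26/3]
Pivot columns: 1, 2, 3 → 3 pivots.
dim(Col(A)) = number of pivot columns = 3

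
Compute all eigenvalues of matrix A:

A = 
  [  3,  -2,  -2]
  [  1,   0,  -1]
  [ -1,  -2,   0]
λ = 1, 1 + √5, 1 - √5  (≈ 1, 3.236, -1.236)

Characteristic polynomial: det(λI - A) = λ³ - 3λ² - 2λ + 4
Testing integer divisors of the constant term: p(1) = 0, so (λ - 1) is a factor:
p(λ) = (λ - 1)(λ² - 2λ - 4)
λ² - 2λ - 4 = 0  ⇒  λ = (2 ± √((-2)² - 4·(-4)))/2 = (2 ± √(20))/2
  = 1 + √5,  1 - √5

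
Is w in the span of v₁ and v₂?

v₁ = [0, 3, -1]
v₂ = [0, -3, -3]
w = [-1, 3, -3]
No

Form the augmented matrix and row-reduce:
[v₁|v₂|w] = 
  [  0,   0,  -1]
  [  3,  -3,   3]
  [ -1,  -3,  -3]
Swap R1 ↔ R2
R3 → R3 + (1/3)·R1
Swap R2 ↔ R3
REF = 
  [  3,  -3,   3]
  [  0,  -4,  -2]
  [  0,   0,  -1]

Row 3 reads [0 0 | -1], i.e. 0 = -1, so the system is inconsistent and w ∉ span{v₁, v₂}.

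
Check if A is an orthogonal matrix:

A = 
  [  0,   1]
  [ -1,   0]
Yes

AᵀA = 
  [  1,   0]
  [  0,   1]
= I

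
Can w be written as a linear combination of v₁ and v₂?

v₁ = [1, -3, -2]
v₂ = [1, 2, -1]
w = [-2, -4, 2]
Yes

Form the augmented matrix and row-reduce:
[v₁|v₂|w] = 
  [  1,   1,  -2]
  [ -3,   2,  -4]
  [ -2,  -1,   2]
R2 → R2 + (3)·R1
R3 → R3 + (2)·R1
R3 → R3 - (1/5)·R2
REF = 
  [  1,   1,  -2]
  [  0,   5, -10]
  [  0,   0,   0]

No row of the form [0 0 | nonzero], so the system is consistent. Back-substitution gives c₁ = 0, c₂ = -2: w = (0)·v₁ + (-2)·v₂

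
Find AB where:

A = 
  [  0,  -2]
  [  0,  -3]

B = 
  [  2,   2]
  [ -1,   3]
A is 2×2 and B is 2×2, so AB is 2×2. Each entry is (row of A)·(column of B):
AB[1,1] = (0)(2) + (-2)(-1) = 2
AB[1,2] = (0)(2) + (-2)(3) = -6
AB[2,1] = (0)(2) + (-3)(-1) = 3
AB[2,2] = (0)(2) + (-3)(3) = -9

AB = 
  [  2,  -6]
  [  3,  -9]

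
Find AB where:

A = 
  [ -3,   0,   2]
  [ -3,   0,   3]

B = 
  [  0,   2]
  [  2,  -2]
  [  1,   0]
A is 2×3 and B is 3×2, so AB is 2×2. Each entry is (row of A)·(column of B):
AB[1,1] = (-3)(0) + (0)(2) + (2)(1) = 2
AB[1,2] = (-3)(2) + (0)(-2) + (2)(0) = -6
AB[2,1] = (-3)(0) + (0)(2) + (3)(1) = 3
AB[2,2] = (-3)(2) + (0)(-2) + (3)(0) = -6

AB = 
  [  2,  -6]
  [  3,  -6]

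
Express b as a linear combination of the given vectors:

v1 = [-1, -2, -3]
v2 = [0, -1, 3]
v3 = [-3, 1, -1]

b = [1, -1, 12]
c1 = -1, c2 = 3, c3 = 0

b = -1·v1 + 3·v2 + 0·v3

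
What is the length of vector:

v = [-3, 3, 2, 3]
5.568

||v||₂ = √((-3)² + (3)² + (2)² + (3)²) = √31 = 5.568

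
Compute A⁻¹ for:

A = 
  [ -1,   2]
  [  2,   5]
det(A) = (-1)(5) - (2)(2) = -9
For a 2×2 matrix, A⁻¹ = (1/det(A)) · [[d, -b], [-c, a]]
    = (-1/9) · [[5, -2], [-2, -1]]

A⁻¹ = 
  [-5/9,  2/9]
  [ 2/9,  1/9]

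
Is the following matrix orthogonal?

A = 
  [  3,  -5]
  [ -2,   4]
No

AᵀA = 
  [ 13, -23]
  [-23,  41]
≠ I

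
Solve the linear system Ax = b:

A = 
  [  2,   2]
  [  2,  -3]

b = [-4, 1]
x = [-1, -1]

Row reduce the augmented matrix [A|b]:
R2 → R2 - (1)·R1
REF = 
  [  2,   2,  -4]
  [  0,  -5,   5]

Back-substitution:
x₂ = 5 / (-5) = -1
x₁ = (-4 - (2)(-1)) / 2 = -1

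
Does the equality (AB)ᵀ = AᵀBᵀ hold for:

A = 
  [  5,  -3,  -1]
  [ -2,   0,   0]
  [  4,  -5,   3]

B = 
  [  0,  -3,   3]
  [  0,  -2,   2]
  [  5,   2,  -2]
No

(AB)ᵀ = 
  [ -5,   0,  15]
  [-11,   6,   4]
  [ 11,  -6,  -4]

AᵀBᵀ = 
  [ 18,  12,  13]
  [-15, -10,  -5]
  [  9,   6, -11]

The two matrices differ, so (AB)ᵀ ≠ AᵀBᵀ in general. The correct identity is (AB)ᵀ = BᵀAᵀ.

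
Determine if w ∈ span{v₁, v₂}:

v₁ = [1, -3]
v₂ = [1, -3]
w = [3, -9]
Yes

Form the augmented matrix and row-reduce:
[v₁|v₂|w] = 
  [  1,   1,   3]
  [ -3,  -3,  -9]
R2 → R2 + (3)·R1
REF = 
  [  1,   1,   3]
  [  0,   0,   0]

No row of the form [0 0 | nonzero], so the system is consistent. Back-substitution gives c₁ = 3, c₂ = 0: w = (3)·v₁ + (0)·v₂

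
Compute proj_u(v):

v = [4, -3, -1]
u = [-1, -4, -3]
v·u = (4)(-1) + (-3)(-4) + (-1)(-3) = 11
u·u = (-1)² + (-4)² + (-3)² = 26
proj_u(v) = (v·u / u·u) × u = (11/26) × u

proj_u(v) = [-11/26, -22/13, -33/26]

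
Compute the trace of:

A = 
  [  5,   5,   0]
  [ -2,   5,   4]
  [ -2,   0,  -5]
5

tr(A) = 5 + 5 + -5 = 5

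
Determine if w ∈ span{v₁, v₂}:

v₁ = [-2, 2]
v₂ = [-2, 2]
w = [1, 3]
No

Form the augmented matrix and row-reduce:
[v₁|v₂|w] = 
  [ -2,  -2,   1]
  [  2,   2,   3]
R2 → R2 + (1)·R1
REF = 
  [ -2,  -2,   1]
  [  0,   0,   4]

Row 2 reads [0 0 | 4], i.e. 0 = 4, so the system is inconsistent and w ∉ span{v₁, v₂}.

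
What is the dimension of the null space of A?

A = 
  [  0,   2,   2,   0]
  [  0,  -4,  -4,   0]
nullity(A) = 3

Row reduce:
R2 → R2 + (2)·R1
REF = 
  [  0,   2,   2,   0]
  [  0,   0,   0,   0]
Pivot columns: 2 → 1 pivot.
rank(A) = 1, so nullity(A) = 4 - 1 = 3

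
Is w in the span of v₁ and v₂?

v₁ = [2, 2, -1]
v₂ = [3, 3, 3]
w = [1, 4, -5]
No

Form the augmented matrix and row-reduce:
[v₁|v₂|w] = 
  [  2,   3,   1]
  [  2,   3,   4]
  [ -1,   3,  -5]
R2 → R2 - (1)·R1
R3 → R3 + (1/2)·R1
Swap R2 ↔ R3
REF = 
  [   2,    3,    1]
  [   0,  9/2, -9/2]
  [   0,    0,    3]

Row 3 reads [0 0 | 3], i.e. 0 = 3, so the system is inconsistent and w ∉ span{v₁, v₂}.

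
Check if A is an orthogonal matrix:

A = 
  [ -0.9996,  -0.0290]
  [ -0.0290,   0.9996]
Yes

AᵀA = 
  [  1,   0]
  [  0,   1]
≈ I (equal to I up to the 4-dp rounding of the entries)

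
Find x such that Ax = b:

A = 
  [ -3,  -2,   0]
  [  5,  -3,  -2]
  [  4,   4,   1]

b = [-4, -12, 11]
x = [0, 2, 3]

Row reduce the augmented matrix [A|b]:
R2 → R2 + (5/3)·R1
R3 → R3 + (4/3)·R1
R3 → R3 + (4/19)·R2
REF = 
  [   -3,    -2,     0,    -4]
  [    0, -19/3,    -2, -56/3]
  [    0,     0, 11/19, 33/19]

Back-substitution:
x₃ = (33/19) / (11/19) = 3
x₂ = (-56/3 - (-2)(3)) / (-19/3) = 2
x₁ = (-4 - (-2)(2) - (0)(3)) / (-3) = 0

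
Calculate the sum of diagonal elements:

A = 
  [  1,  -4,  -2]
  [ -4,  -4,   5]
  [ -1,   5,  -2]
-5

tr(A) = 1 + -4 + -2 = -5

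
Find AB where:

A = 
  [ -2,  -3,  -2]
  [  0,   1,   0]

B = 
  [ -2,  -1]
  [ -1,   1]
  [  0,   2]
A is 2×3 and B is 3×2, so AB is 2×2. Each entry is (row of A)·(column of B):
AB[1,1] = (-2)(-2) + (-3)(-1) + (-2)(0) = 7
AB[1,2] = (-2)(-1) + (-3)(1) + (-2)(2) = -5
AB[2,1] = (0)(-2) + (1)(-1) + (0)(0) = -1
AB[2,2] = (0)(-1) + (1)(1) + (0)(2) = 1

AB = 
  [  7,  -5]
  [ -1,   1]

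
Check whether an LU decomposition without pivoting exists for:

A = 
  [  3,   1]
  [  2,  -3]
Yes.
A[1,1] = 3 ≠ 0, so Gaussian elimination proceeds without a row swap: multiplier ℓ₂₁ = (2)/(3) = 2/3, and U[2,2] = -3 - (2/3)(1) = -11/3.
L = 
  [  1,   0]
  [2/3,   1]
U = 
  [    3,     1]
  [    0, -11/3]
Check row 2 of LU: [(2/3)(3), (2/3)(1) + (-11/3)] = [2, -3] = row 2 of A ✓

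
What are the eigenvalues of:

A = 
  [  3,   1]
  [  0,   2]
tr(A) = 5, det(A) = 6
Characteristic polynomial: λ² - tr(A)λ + det(A) = λ² - 5λ + 6
λ² - 5λ + 6 = (λ - 2)(λ - 3)

λ = 3, 2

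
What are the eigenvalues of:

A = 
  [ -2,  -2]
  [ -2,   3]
λ = (1 + √41)/2, (1 - √41)/2  (≈ 3.702, -2.702)

tr(A) = 1, det(A) = -10
Characteristic polynomial: λ² - tr(A)λ + det(A) = λ² - λ - 10
λ² - λ - 10 = 0  ⇒  λ = (1 ± √((-1)² - 4·(-10)))/2 = (1 ± √(41))/2
  = (1 + √41)/2,  (1 - √41)/2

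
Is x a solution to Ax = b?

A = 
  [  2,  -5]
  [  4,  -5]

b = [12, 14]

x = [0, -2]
No

Ax = [10, 10] ≠ b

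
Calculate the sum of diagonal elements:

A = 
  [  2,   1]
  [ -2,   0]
2

tr(A) = 2 + 0 = 2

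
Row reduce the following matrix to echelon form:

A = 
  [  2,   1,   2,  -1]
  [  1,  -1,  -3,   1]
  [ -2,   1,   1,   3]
Row operations:
R2 → R2 - (1/2)·R1
R3 → R3 + (1)·R1
R3 → R3 + (4/3)·R2

Resulting echelon form:
REF = 
  [   2,    1,    2,   -1]
  [   0, -3/2,   -4,  3/2]
  [   0,    0, -7/3,    4]

Rank = 3 (number of non-zero pivot rows).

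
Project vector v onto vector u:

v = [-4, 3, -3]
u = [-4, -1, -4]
proj_u(v) = [-100/33, -25/33, -100/33]

v·u = (-4)(-4) + (3)(-1) + (-3)(-4) = 25
u·u = (-4)² + (-1)² + (-4)² = 33
proj_u(v) = (v·u / u·u) × u = (25/33) × u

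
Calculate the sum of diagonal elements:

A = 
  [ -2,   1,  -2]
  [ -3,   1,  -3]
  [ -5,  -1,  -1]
-2

tr(A) = -2 + 1 + -1 = -2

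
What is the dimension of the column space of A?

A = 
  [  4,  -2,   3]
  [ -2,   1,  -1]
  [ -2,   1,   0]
Row reduce:
R2 → R2 + (1/2)·R1
R3 → R3 + (1/2)·R1
R3 → R3 - (3)·R2
REF = 
  [  4,  -2,   3]
  [  0,   0, 1/2]
  [  0,   0,   0]
Pivot columns: 1, 3 → 2 pivots.
dim(Col(A)) = number of pivot columns = 2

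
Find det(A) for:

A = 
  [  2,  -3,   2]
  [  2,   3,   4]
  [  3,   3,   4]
Cofactor expansion along row 1:
det(A) = (2)·((3)(4) - (4)(3)) - (-3)·((2)(4) - (4)(3)) + (2)·((2)(3) - (3)(3))
  = (2)(0) - (-3)(-4) + (2)(-3)
  = -18

det(A) = -18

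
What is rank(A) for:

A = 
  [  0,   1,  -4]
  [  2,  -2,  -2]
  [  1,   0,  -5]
rank(A) = 2

Row reduce:
Swap R1 ↔ R2
R3 → R3 - (1/2)·R1
R3 → R3 - (1)·R2
REF = 
  [  2,  -2,  -2]
  [  0,   1,  -4]
  [  0,   0,   0]
Pivot columns: 1, 2 → 2 pivots.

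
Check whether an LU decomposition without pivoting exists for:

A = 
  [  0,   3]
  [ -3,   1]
No.
A[1,1] = 0 but A[2,1] = -3 ≠ 0. Any LU with L unit lower triangular has (LU)[1,1] = U[1,1] and (LU)[2,1] = L[2,1]·U[1,1]; matching A forces U[1,1] = 0, which then forces (LU)[2,1] = 0 ≠ -3. A row swap (pivoting) is required.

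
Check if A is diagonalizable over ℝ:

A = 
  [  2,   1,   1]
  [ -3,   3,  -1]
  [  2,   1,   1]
No

Characteristic polynomial: det(λI - A) = λ³ - 6λ² + 13λ
The constant term is 0, so λ = 0 is a root: p(λ) = λ(λ² - 6λ + 13)
λ² - 6λ + 13 = 0  ⇒  λ = (6 ± √((-6)² - 4·(13)))/2 = (6 ± √(-16))/2
  = 3 + 2i,  3 - 2i
Eigenvalues: 0, 3 + 2i, 3 - 2i  (≈ 0, 3 + 2i, 3 - 2i)
Has complex eigenvalues (not diagonalizable over ℝ).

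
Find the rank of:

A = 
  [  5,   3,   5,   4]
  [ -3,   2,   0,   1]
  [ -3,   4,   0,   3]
Row reduce:
R2 → R2 + (3/5)·R1
R3 → R3 + (3/5)·R1
R3 → R3 - (29/19)·R2
REF = 
  [     5,      3,      5,      4]
  [     0,   19/5,      3,   17/5]
  [     0,      0, -30/19,   4/19]
Pivot columns: 1, 2, 3 → 3 pivots.

rank(A) = 3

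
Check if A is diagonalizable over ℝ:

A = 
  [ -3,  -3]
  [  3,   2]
No

tr(A) = -1, det(A) = 3
Characteristic polynomial: λ² - tr(A)λ + det(A) = λ² + λ + 3
λ² + λ + 3 = 0  ⇒  λ = (-1 ± √((1)² - 4·(3)))/2 = (-1 ± √(-11))/2
  = (-1 + i√11)/2,  (-1 - i√11)/2
Eigenvalues: (-1 + i√11)/2, (-1 - i√11)/2  (≈ -0.5 + 1.658i, -0.5 - 1.658i)
Has complex eigenvalues (not diagonalizable over ℝ).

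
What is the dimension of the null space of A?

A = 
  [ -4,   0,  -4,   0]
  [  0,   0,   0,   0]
nullity(A) = 3

Row reduce:
(no row operations needed)
REF = 
  [ -4,   0,  -4,   0]
  [  0,   0,   0,   0]
Pivot columns: 1 → 1 pivot.
rank(A) = 1, so nullity(A) = 4 - 1 = 3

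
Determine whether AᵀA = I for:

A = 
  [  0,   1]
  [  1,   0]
Yes

AᵀA = 
  [  1,   0]
  [  0,   1]
= I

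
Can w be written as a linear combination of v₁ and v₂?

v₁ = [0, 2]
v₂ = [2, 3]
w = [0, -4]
Yes

Form the augmented matrix and row-reduce:
[v₁|v₂|w] = 
  [  0,   2,   0]
  [  2,   3,  -4]
Swap R1 ↔ R2
REF = 
  [  2,   3,  -4]
  [  0,   2,   0]

No row of the form [0 0 | nonzero], so the system is consistent. Back-substitution gives c₁ = -2, c₂ = 0: w = (-2)·v₁ + (0)·v₂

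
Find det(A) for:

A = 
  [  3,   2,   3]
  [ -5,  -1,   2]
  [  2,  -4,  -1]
91

Cofactor expansion along row 1:
det(A) = (3)·((-1)(-1) - (2)(-4)) - (2)·((-5)(-1) - (2)(2)) + (3)·((-5)(-4) - (-1)(2))
  = (3)(9) - (2)(1) + (3)(22)
  = 91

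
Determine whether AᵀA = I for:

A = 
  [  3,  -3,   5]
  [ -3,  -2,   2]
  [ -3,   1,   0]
No

AᵀA = 
  [ 27,  -6,   9]
  [ -6,  14, -19]
  [  9, -19,  29]
≠ I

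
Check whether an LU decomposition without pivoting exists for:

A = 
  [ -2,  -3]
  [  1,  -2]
Yes.
A[1,1] = -2 ≠ 0, so Gaussian elimination proceeds without a row swap: multiplier ℓ₂₁ = (1)/(-2) = -1/2, and U[2,2] = -2 - (-1/2)(-3) = -7/2.
L = 
  [   1,    0]
  [-1/2,    1]
U = 
  [  -2,   -3]
  [   0, -7/2]
Check row 2 of LU: [(-1/2)(-2), (-1/2)(-3) + (-7/2)] = [1, -2] = row 2 of A ✓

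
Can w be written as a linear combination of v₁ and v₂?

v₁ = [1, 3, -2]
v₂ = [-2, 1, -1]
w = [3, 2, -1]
Yes

Form the augmented matrix and row-reduce:
[v₁|v₂|w] = 
  [  1,  -2,   3]
  [  3,   1,   2]
  [ -2,  -1,  -1]
R2 → R2 - (3)·R1
R3 → R3 + (2)·R1
R3 → R3 + (5/7)·R2
REF = 
  [  1,  -2,   3]
  [  0,   7,  -7]
  [  0,   0,   0]

No row of the form [0 0 | nonzero], so the system is consistent. Back-substitution gives c₁ = 1, c₂ = -1: w = (1)·v₁ + (-1)·v₂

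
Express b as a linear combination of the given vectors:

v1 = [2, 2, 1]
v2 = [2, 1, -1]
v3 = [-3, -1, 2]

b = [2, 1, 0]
c1 = 1, c2 = -3, c3 = -2

b = 1·v1 + -3·v2 + -2·v3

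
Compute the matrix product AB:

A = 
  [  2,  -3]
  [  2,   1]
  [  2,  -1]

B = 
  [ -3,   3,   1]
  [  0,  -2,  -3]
A is 3×2 and B is 2×3, so AB is 3×3. Each entry is (row of A)·(column of B):
AB[1,1] = (2)(-3) + (-3)(0) = -6
AB[1,2] = (2)(3) + (-3)(-2) = 12
AB[1,3] = (2)(1) + (-3)(-3) = 11
AB[2,1] = (2)(-3) + (1)(0) = -6
AB[2,2] = (2)(3) + (1)(-2) = 4
AB[2,3] = (2)(1) + (1)(-3) = -1
AB[3,1] = (2)(-3) + (-1)(0) = -6
AB[3,2] = (2)(3) + (-1)(-2) = 8
AB[3,3] = (2)(1) + (-1)(-3) = 5

AB = 
  [ -6,  12,  11]
  [ -6,   4,  -1]
  [ -6,   8,   5]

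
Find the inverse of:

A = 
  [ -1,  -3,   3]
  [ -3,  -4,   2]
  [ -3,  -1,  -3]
det(A) = (-1)·((-4)(-3) - (2)(-1)) - (-3)·((-3)(-3) - (2)(-3)) + (3)·((-3)(-1) - (-4)(-3))
  = (-1)(14) - (-3)(15) + (3)(-9)
  = 4
det(A) = 4 ≠ 0, so A is invertible.

Cofactors Cᵢⱼ = (-1)ⁱ⁺ʲ·Mᵢⱼ:
C = 
  [ 14, -15,  -9]
  [-12,  12,   8]
  [  6,  -7,  -5]

adj(A) = Cᵀ:
adj(A) = 
  [ 14, -12,   6]
  [-15,  12,  -7]
  [ -9,   8,  -5]

A⁻¹ = (1/4) · adj(A):
A⁻¹ = 
  [  7/2,    -3,   3/2]
  [-15/4,     3,  -7/4]
  [ -9/4,     2,  -5/4]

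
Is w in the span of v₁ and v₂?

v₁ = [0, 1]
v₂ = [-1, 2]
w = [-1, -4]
Yes

Form the augmented matrix and row-reduce:
[v₁|v₂|w] = 
  [  0,  -1,  -1]
  [  1,   2,  -4]
Swap R1 ↔ R2
REF = 
  [  1,   2,  -4]
  [  0,  -1,  -1]

No row of the form [0 0 | nonzero], so the system is consistent. Back-substitution gives c₁ = -6, c₂ = 1: w = (-6)·v₁ + (1)·v₂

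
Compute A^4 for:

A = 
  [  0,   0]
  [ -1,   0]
A² = A·A:
A²[1,1] = (0)(0) + (0)(-1) = 0
A²[1,2] = (0)(0) + (0)(0) = 0
A²[2,1] = (-1)(0) + (0)(-1) = 0
A²[2,2] = (-1)(0) + (0)(0) = 0
A² = 
  [  0,   0]
  [  0,   0]

A^3 = A^2·A:
A^3[1,1] = (0)(0) + (0)(-1) = 0
A^3[1,2] = (0)(0) + (0)(0) = 0
A^3[2,1] = (0)(0) + (0)(-1) = 0
A^3[2,2] = (0)(0) + (0)(0) = 0
A^3 = 
  [  0,   0]
  [  0,   0]

A^4 = A^3·A:
A^4[1,1] = (0)(0) + (0)(-1) = 0
A^4[1,2] = (0)(0) + (0)(0) = 0
A^4[2,1] = (0)(0) + (0)(-1) = 0
A^4[2,2] = (0)(0) + (0)(0) = 0
A^4 = 
  [  0,   0]
  [  0,   0]

Therefore
A^4 = 
  [  0,   0]
  [  0,   0]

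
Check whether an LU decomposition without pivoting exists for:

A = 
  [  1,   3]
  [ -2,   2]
Yes.
A[1,1] = 1 ≠ 0, so Gaussian elimination proceeds without a row swap: multiplier ℓ₂₁ = (-2)/(1) = -2, and U[2,2] = 2 - (-2)(3) = 8.
L = 
  [  1,   0]
  [ -2,   1]
U = 
  [  1,   3]
  [  0,   8]
Check row 2 of LU: [(-2)(1), (-2)(3) + 8] = [-2, 2] = row 2 of A ✓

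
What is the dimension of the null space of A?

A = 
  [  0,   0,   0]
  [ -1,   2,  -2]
nullity(A) = 2

Row reduce:
Swap R1 ↔ R2
REF = 
  [ -1,   2,  -2]
  [  0,   0,   0]
Pivot columns: 1 → 1 pivot.
rank(A) = 1, so nullity(A) = 3 - 1 = 2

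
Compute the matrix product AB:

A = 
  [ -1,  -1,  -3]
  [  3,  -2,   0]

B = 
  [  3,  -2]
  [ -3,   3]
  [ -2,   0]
A is 2×3 and B is 3×2, so AB is 2×2. Each entry is (row of A)·(column of B):
AB[1,1] = (-1)(3) + (-1)(-3) + (-3)(-2) = 6
AB[1,2] = (-1)(-2) + (-1)(3) + (-3)(0) = -1
AB[2,1] = (3)(3) + (-2)(-3) + (0)(-2) = 15
AB[2,2] = (3)(-2) + (-2)(3) + (0)(0) = -12

AB = 
  [  6,  -1]
  [ 15, -12]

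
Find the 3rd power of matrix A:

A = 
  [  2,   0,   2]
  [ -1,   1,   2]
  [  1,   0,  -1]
A² = A·A:
A²[1,1] = (2)(2) + (0)(-1) + (2)(1) = 6
A²[1,2] = (2)(0) + (0)(1) + (2)(0) = 0
A²[1,3] = (2)(2) + (0)(2) + (2)(-1) = 2
A²[2,1] = (-1)(2) + (1)(-1) + (2)(1) = -1
A²[2,2] = (-1)(0) + (1)(1) + (2)(0) = 1
A²[2,3] = (-1)(2) + (1)(2) + (2)(-1) = -2
A²[3,1] = (1)(2) + (0)(-1) + (-1)(1) = 1
A²[3,2] = (1)(0) + (0)(1) + (-1)(0) = 0
A²[3,3] = (1)(2) + (0)(2) + (-1)(-1) = 3
A² = 
  [  6,   0,   2]
  [ -1,   1,  -2]
  [  1,   0,   3]

A^3 = A^2·A:
A^3[1,1] = (6)(2) + (0)(-1) + (2)(1) = 14
A^3[1,2] = (6)(0) + (0)(1) + (2)(0) = 0
A^3[1,3] = (6)(2) + (0)(2) + (2)(-1) = 10
A^3[2,1] = (-1)(2) + (1)(-1) + (-2)(1) = -5
A^3[2,2] = (-1)(0) + (1)(1) + (-2)(0) = 1
A^3[2,3] = (-1)(2) + (1)(2) + (-2)(-1) = 2
A^3[3,1] = (1)(2) + (0)(-1) + (3)(1) = 5
A^3[3,2] = (1)(0) + (0)(1) + (3)(0) = 0
A^3[3,3] = (1)(2) + (0)(2) + (3)(-1) = -1
A^3 = 
  [ 14,   0,  10]
  [ -5,   1,   2]
  [  5,   0,  -1]

Therefore
A^3 = 
  [ 14,   0,  10]
  [ -5,   1,   2]
  [  5,   0,  -1]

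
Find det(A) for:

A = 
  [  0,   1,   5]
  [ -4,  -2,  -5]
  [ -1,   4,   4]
Cofactor expansion along row 1:
det(A) = (0)·((-2)(4) - (-5)(4)) - (1)·((-4)(4) - (-5)(-1)) + (5)·((-4)(4) - (-2)(-1))
  = (0)(12) - (1)(-21) + (5)(-18)
  = -69

det(A) = -69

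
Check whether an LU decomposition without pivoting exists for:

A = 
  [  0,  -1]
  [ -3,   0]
No.
A[1,1] = 0 but A[2,1] = -3 ≠ 0. Any LU with L unit lower triangular has (LU)[1,1] = U[1,1] and (LU)[2,1] = L[2,1]·U[1,1]; matching A forces U[1,1] = 0, which then forces (LU)[2,1] = 0 ≠ -3. A row swap (pivoting) is required.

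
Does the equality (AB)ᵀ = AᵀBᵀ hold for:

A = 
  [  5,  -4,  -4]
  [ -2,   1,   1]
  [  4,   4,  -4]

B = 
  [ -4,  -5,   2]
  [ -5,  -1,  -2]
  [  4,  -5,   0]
No

(AB)ᵀ = 
  [-16,   7, -52]
  [ -1,   4,  -4]
  [ 18,  -6,   0]

AᵀBᵀ = 
  [ -2, -31,  30]
  [ 19,  11, -21]
  [  3,  27, -21]

The two matrices differ, so (AB)ᵀ ≠ AᵀBᵀ in general. The correct identity is (AB)ᵀ = BᵀAᵀ.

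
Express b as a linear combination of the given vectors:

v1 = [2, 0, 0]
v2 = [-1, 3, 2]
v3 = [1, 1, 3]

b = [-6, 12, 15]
c1 = -3, c2 = 3, c3 = 3

b = -3·v1 + 3·v2 + 3·v3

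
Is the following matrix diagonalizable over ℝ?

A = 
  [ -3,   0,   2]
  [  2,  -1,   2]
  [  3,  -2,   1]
No

Characteristic polynomial: det(λI - A) = λ³ + 3λ² - 3λ + 11
By the rational root theorem any rational root is an integer dividing 11; none of those is a root, so p(λ) has no rational roots and hence (being an irreducible cubic) no repeated roots.
Discriminant of the cubic: Δ = -6048
Δ < 0 ⇒ one real eigenvalue and a complex-conjugate pair: λ ≈ -4.295, 0.6474 + 1.464i, 0.6474 - 1.464i
Has complex eigenvalues (not diagonalizable over ℝ).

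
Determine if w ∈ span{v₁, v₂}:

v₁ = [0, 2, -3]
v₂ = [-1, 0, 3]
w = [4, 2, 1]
No

Form the augmented matrix and row-reduce:
[v₁|v₂|w] = 
  [  0,  -1,   4]
  [  2,   0,   2]
  [ -3,   3,   1]
Swap R1 ↔ R2
R3 → R3 + (3/2)·R1
R3 → R3 + (3)·R2
REF = 
  [  2,   0,   2]
  [  0,  -1,   4]
  [  0,   0,  16]

Row 3 reads [0 0 | 16], i.e. 0 = 16, so the system is inconsistent and w ∉ span{v₁, v₂}.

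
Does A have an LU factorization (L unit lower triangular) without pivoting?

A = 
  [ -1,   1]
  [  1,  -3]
Yes.
A[1,1] = -1 ≠ 0, so Gaussian elimination proceeds without a row swap: multiplier ℓ₂₁ = (1)/(-1) = -1, and U[2,2] = -3 - (-1)(1) = -2.
L = 
  [  1,   0]
  [ -1,   1]
U = 
  [ -1,   1]
  [  0,  -2]
Check row 2 of LU: [(-1)(-1), (-1)(1) + (-2)] = [1, -3] = row 2 of A ✓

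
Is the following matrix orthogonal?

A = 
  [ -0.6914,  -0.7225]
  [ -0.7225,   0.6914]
Yes

AᵀA = 
  [  1,   0]
  [  0,   1]
≈ I (equal to I up to the 4-dp rounding of the entries)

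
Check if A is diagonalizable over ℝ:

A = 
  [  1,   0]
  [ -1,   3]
Yes

tr(A) = 4, det(A) = 3
Characteristic polynomial: λ² - tr(A)λ + det(A) = λ² - 4λ + 3
λ² - 4λ + 3 = (λ - 1)(λ - 3)
Eigenvalues: 3, 1
λ=1: alg. mult. = 1, geom. mult. = 2 - rank(A - (1)I) = 2 - 1 = 1
λ=3: alg. mult. = 1, geom. mult. = 2 - rank(A - (3)I) = 2 - 1 = 1
Sum of geometric multiplicities equals n, so A has n independent eigenvectors.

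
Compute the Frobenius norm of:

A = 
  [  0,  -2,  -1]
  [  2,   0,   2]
||A||_F = 3.606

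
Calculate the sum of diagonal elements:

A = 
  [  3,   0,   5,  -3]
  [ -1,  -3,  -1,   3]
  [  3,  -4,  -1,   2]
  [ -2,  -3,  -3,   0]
-1

tr(A) = 3 + -3 + -1 + 0 = -1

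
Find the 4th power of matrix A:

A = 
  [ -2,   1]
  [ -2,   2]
A^4 = 
  [  4,   0]
  [  0,   4]

A² = A·A:
A²[1,1] = (-2)(-2) + (1)(-2) = 2
A²[1,2] = (-2)(1) + (1)(2) = 0
A²[2,1] = (-2)(-2) + (2)(-2) = 0
A²[2,2] = (-2)(1) + (2)(2) = 2
A² = 
  [  2,   0]
  [  0,   2]

A^3 = A^2·A:
A^3[1,1] = (2)(-2) + (0)(-2) = -4
A^3[1,2] = (2)(1) + (0)(2) = 2
A^3[2,1] = (0)(-2) + (2)(-2) = -4
A^3[2,2] = (0)(1) + (2)(2) = 4
A^3 = 
  [ -4,   2]
  [ -4,   4]

A^4 = A^3·A:
A^4[1,1] = (-4)(-2) + (2)(-2) = 4
A^4[1,2] = (-4)(1) + (2)(2) = 0
A^4[2,1] = (-4)(-2) + (4)(-2) = 0
A^4[2,2] = (-4)(1) + (4)(2) = 4
A^4 = 
  [  4,   0]
  [  0,   4]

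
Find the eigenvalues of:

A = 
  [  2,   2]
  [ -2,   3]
tr(A) = 5, det(A) = 10
Characteristic polynomial: λ² - tr(A)λ + det(A) = λ² - 5λ + 10
λ² - 5λ + 10 = 0  ⇒  λ = (5 ± √((-5)² - 4·(10)))/2 = (5 ± √(-15))/2
  = (5 + i√15)/2,  (5 - i√15)/2

λ = (5 + i√15)/2, (5 - i√15)/2  (≈ 2.5 + 1.936i, 2.5 - 1.936i)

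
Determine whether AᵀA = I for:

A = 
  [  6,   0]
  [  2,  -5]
No

AᵀA = 
  [ 40, -10]
  [-10,  25]
≠ I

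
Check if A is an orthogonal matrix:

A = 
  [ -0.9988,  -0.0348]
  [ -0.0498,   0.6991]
No

AᵀA = 
  [  1.0001,  -0.0001]
  [ -0.0001,   0.4900]
≠ I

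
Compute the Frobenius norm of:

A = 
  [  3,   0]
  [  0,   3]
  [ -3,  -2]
||A||_F = 5.568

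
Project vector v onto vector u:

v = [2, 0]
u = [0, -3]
proj_u(v) = [0, 0]

v·u = (2)(0) + (0)(-3) = 0
u·u = (0)² + (-3)² = 9
proj_u(v) = (v·u / u·u) × u = (0/9) × u = (0) × u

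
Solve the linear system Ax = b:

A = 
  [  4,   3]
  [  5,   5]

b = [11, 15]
Row reduce the augmented matrix [A|b]:
R2 → R2 - (5/4)·R1
REF = 
  [  4,   3,  11]
  [  0, 5/4, 5/4]

Back-substitution:
x₂ = (5/4) / (5/4) = 1
x₁ = (11 - (3)(1)) / 4 = 2

x = [2, 1]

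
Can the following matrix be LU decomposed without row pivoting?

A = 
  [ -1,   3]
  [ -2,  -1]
Yes.
A[1,1] = -1 ≠ 0, so Gaussian elimination proceeds without a row swap: multiplier ℓ₂₁ = (-2)/(-1) = 2, and U[2,2] = -1 - (2)(3) = -7.
L = 
  [  1,   0]
  [  2,   1]
U = 
  [ -1,   3]
  [  0,  -7]
Check row 2 of LU: [(2)(-1), (2)(3) + (-7)] = [-2, -1] = row 2 of A ✓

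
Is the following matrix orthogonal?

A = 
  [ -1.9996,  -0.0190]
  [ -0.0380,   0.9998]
No

AᵀA = 
  [  3.9998,   0]
  [  0,   1]
≠ I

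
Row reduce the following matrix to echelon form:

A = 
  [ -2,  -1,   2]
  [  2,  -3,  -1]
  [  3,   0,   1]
Row operations:
R2 → R2 + (1)·R1
R3 → R3 + (3/2)·R1
R3 → R3 - (3/8)·R2

Resulting echelon form:
REF = 
  [  -2,   -1,    2]
  [   0,   -4,    1]
  [   0,    0, 29/8]

Rank = 3 (number of non-zero pivot rows).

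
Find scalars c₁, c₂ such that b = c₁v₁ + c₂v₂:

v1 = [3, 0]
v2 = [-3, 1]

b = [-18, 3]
c1 = -3, c2 = 3

b = -3·v1 + 3·v2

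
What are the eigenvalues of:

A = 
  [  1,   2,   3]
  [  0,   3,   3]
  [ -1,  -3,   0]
λ = 1, (3 + i√39)/2, (3 - i√39)/2  (≈ 1, 1.5 + 3.122i, 1.5 - 3.122i)

Characteristic polynomial: det(λI - A) = λ³ - 4λ² + 15λ - 12
Testing integer divisors of the constant term: p(1) = 0, so (λ - 1) is a factor:
p(λ) = (λ - 1)(λ² - 3λ + 12)
λ² - 3λ + 12 = 0  ⇒  λ = (3 ± √((-3)² - 4·(12)))/2 = (3 ± √(-39))/2
  = (3 + i√39)/2,  (3 - i√39)/2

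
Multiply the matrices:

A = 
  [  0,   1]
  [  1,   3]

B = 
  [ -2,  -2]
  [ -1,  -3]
A is 2×2 and B is 2×2, so AB is 2×2. Each entry is (row of A)·(column of B):
AB[1,1] = (0)(-2) + (1)(-1) = -1
AB[1,2] = (0)(-2) + (1)(-3) = -3
AB[2,1] = (1)(-2) + (3)(-1) = -5
AB[2,2] = (1)(-2) + (3)(-3) = -11

AB = 
  [ -1,  -3]
  [ -5, -11]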